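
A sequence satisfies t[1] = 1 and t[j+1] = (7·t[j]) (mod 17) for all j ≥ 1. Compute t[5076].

3

Listing terms: t[1] = 1, t[2] = 7, t[3] = 15, t[4] = 3, t[5] = 4, t[6] = 11, t[7] = 9, t[8] = 12, t[9] = 16, t[10] = 10, t[11] = 2, t[12] = 14, t[13] = 13, t[14] = 6, t[15] = 8, t[16] = 5, t[17] = 1.
The sequence repeats with period 16.
(5076 - 1) mod 16 = 3, so t[5076] = t[4] = 3.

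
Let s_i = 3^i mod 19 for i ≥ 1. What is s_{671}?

15

Listing terms: s_1 = 3,  s_2 = 9,  s_3 = 8,  s_4 = 5,  s_5 = 15,  s_6 = 7,  s_7 = 2,  s_8 = 6,  s_9 = 18,  s_{10} = 16,  s_{11} = 10,  s_{12} = 11,  s_{13} = 14,  s_{14} = 4,  s_{15} = 12,  s_{16} = 17,  s_{17} = 13,  s_{18} = 1,  s_{19} = 3.
The sequence repeats with period 18.
So s_{671} = s_{1 + ((671-1) mod 18)} = s_5 = 15.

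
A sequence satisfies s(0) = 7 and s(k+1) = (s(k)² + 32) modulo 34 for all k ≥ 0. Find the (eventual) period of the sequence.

3

We have s(0) = 7; s(1) = 13; s(2) = 31; s(3) = 7.
Since s(3) = s(0) = 7, the sequence is periodic with period 3.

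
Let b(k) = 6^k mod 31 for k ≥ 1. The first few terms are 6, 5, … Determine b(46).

25

Listing terms: b(1) = 6,  b(2) = 5,  b(3) = 30,  b(4) = 25,  b(5) = 26,  b(6) = 1,  b(7) = 6.
Since b(7) = b(1) = 6, the sequence is periodic with period 6.
(46 - 1) mod 6 = 3, so b(46) = b(4) = 25.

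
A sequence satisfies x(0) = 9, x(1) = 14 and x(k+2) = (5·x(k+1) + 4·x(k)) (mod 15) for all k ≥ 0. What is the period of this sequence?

Computing terms: x(0) = 9,  x(1) = 14,  x(2) = 1,  x(3) = 1,  x(4) = 9,  x(5) = 4,  x(6) = 11,  x(7) = 11,  x(8) = 9,  x(9) = 14.
Since (x(8), x(9)) = (x(0), x(1)) = (9, 14) (two consecutive terms determine the rest), the sequence is periodic with period 8.

8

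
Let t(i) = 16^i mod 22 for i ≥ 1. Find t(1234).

20

Computing terms: t(1) = 16,  t(2) = 14,  t(3) = 4,  t(4) = 20,  t(5) = 12,  t(6) = 16.
The sequence repeats with period 5.
So t(1234) = t(1 + ((1234-1) mod 5)) = t(4) = 20.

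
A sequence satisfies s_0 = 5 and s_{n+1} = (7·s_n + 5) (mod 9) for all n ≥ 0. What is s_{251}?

0

We have s_0 = 5, s_1 = 4, s_2 = 6, s_3 = 2, s_4 = 1, s_5 = 3, s_6 = 8, s_7 = 7, s_8 = 0, s_9 = 5.
Since s_9 = s_0 = 5, the sequence is periodic with period 9.
(251 - 0) mod 9 = 8, so s_{251} = s_8 = 0.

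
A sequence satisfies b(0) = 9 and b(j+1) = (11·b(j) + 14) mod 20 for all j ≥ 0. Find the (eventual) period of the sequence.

Listing terms: b(0) = 9,  b(1) = 13,  b(2) = 17,  b(3) = 1,  b(4) = 5,  b(5) = 9.
Since b(5) = b(0) = 9, the sequence is periodic with period 5.

5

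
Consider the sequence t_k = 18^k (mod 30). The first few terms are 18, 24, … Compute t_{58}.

24

We have t_1 = 18; t_2 = 24; t_3 = 12; t_4 = 6; t_5 = 18.
Since t_5 = t_1 = 18, the sequence is periodic with period 4.
So t_{58} = t_{1 + ((58-1) mod 4)} = t_2 = 24.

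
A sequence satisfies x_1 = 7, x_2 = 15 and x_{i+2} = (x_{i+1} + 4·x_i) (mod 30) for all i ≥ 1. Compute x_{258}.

27

x_1 = 7, x_2 = 15, x_3 = 13, x_4 = 13, x_5 = 5, x_6 = 27, x_7 = 17, x_8 = 5, x_9 = 13, x_{10} = 3, x_{11} = 25, x_{12} = 7, x_{13} = 17, x_{14} = 15, x_{15} = 23, x_{16} = 23, x_{17} = 25, x_{18} = 27, x_{19} = 7, x_{20} = 25, x_{21} = 23, x_{22} = 3, x_{23} = 5, x_{24} = 17, x_{25} = 7, x_{26} = 15.
Since (x_{25}, x_{26}) = (x_1, x_2) = (7, 15) (two consecutive terms determine the rest), the sequence is periodic with period 24.
(258 - 1) mod 24 = 17, so x_{258} = x_{18} = 27.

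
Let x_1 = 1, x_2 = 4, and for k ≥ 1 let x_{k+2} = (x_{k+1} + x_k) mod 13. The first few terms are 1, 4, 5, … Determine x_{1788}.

12

Computing terms: x_1 = 1, x_2 = 4, x_3 = 5, x_4 = 9, x_5 = 1, x_6 = 10, x_7 = 11, x_8 = 8, x_9 = 6, x_{10} = 1, x_{11} = 7, x_{12} = 8, x_{13} = 2, x_{14} = 10, x_{15} = 12, x_{16} = 9, x_{17} = 8, x_{18} = 4, x_{19} = 12, x_{20} = 3, x_{21} = 2, x_{22} = 5, x_{23} = 7, x_{24} = 12, x_{25} = 6, x_{26} = 5, x_{27} = 11, x_{28} = 3, x_{29} = 1, x_{30} = 4.
Since (x_{29}, x_{30}) = (x_1, x_2) = (1, 4) (two consecutive terms determine the rest), the sequence is periodic with period 28.
So x_{1788} = x_{1 + ((1788-1) mod 28)} = x_{24} = 12.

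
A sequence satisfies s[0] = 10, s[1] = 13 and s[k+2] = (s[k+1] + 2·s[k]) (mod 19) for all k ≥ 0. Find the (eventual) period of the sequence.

18

We have s[0] = 10; s[1] = 13; s[2] = 14; s[3] = 2; s[4] = 11; s[5] = 15; s[6] = 18; s[7] = 10; s[8] = 8; s[9] = 9; s[10] = 6; s[11] = 5; s[12] = 17; s[13] = 8; s[14] = 4; s[15] = 1; s[16] = 9; s[17] = 11; s[18] = 10; s[19] = 13.
The sequence repeats with period 18.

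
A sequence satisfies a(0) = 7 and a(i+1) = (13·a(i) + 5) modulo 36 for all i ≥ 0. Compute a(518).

We have a(0) = 7; a(1) = 24; a(2) = 29; a(3) = 22; a(4) = 3; a(5) = 8; a(6) = 1; a(7) = 18; a(8) = 23; a(9) = 16; a(10) = 33; a(11) = 2; a(12) = 31; a(13) = 12; a(14) = 17; a(15) = 10; a(16) = 27; a(17) = 32; a(18) = 25; a(19) = 6; a(20) = 11; a(21) = 4; a(22) = 21; a(23) = 26; a(24) = 19; a(25) = 0; a(26) = 5; a(27) = 34; a(28) = 15; a(29) = 20; a(30) = 13; a(31) = 30; a(32) = 35; a(33) = 28; a(34) = 9; a(35) = 14; a(36) = 7.
Since a(36) = a(0) = 7, the sequence is periodic with period 36.
So a(518) = a(0 + ((518-0) mod 36)) = a(14) = 17.

17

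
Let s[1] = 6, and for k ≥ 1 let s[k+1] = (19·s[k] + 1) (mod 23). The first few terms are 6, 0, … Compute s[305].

Computing terms: s[1] = 6; s[2] = 0; s[3] = 1; s[4] = 20; s[5] = 13; s[6] = 18; s[7] = 21; s[8] = 9; s[9] = 11; s[10] = 3; s[11] = 12; s[12] = 22; s[13] = 5; s[14] = 4; s[15] = 8; s[16] = 15; s[17] = 10; s[18] = 7; s[19] = 19; s[20] = 17; s[21] = 2; s[22] = 16; s[23] = 6.
The sequence repeats with period 22.
So s[305] = s[1 + ((305-1) mod 22)] = s[19] = 19.

19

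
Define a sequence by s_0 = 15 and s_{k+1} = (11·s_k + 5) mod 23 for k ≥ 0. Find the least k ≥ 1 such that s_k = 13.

12

Listing terms: s_0 = 15, s_1 = 9, s_2 = 12, s_3 = 22, s_4 = 17, s_5 = 8, s_6 = 1, s_7 = 16, s_8 = 20, s_9 = 18, s_{10} = 19, s_{11} = 7, s_{12} = 13, s_{13} = 10, s_{14} = 0, s_{15} = 5, s_{16} = 14, s_{17} = 21, s_{18} = 6, s_{19} = 2, s_{20} = 4, s_{21} = 3, s_{22} = 15.
The sequence repeats with period 22.
The value 13 first appears (with k ≥ 1) at s_{12}.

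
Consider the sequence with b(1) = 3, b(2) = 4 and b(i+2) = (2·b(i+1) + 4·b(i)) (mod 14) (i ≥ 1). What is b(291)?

b(1) = 3; b(2) = 4; b(3) = 6; b(4) = 0; b(5) = 10; b(6) = 6; b(7) = 10; b(8) = 2; b(9) = 2; b(10) = 12; b(11) = 4; b(12) = 0; b(13) = 2; b(14) = 4; b(15) = 2; b(16) = 6; b(17) = 6; b(18) = 8; b(19) = 12; b(20) = 0; b(21) = 6; b(22) = 12; b(23) = 6; b(24) = 4; b(25) = 4; b(26) = 10; b(27) = 8; b(28) = 0; b(29) = 4; b(30) = 8; b(31) = 4; b(32) = 12; b(33) = 12; b(34) = 2; b(35) = 10; b(36) = 0; b(37) = 12; b(38) = 10; b(39) = 12; b(40) = 8; b(41) = 8; b(42) = 6; b(43) = 2; b(44) = 0; b(45) = 8; b(46) = 2; b(47) = 8; b(48) = 10; b(49) = 10; b(50) = 4; b(51) = 6.
Since (b(50), b(51)) = (b(2), b(3)) = (4, 6) (two consecutive terms determine the rest), the sequence is eventually periodic: after a pre-period of length 1 it cycles with period 48.
For i ≥ 2, b(i) depends only on (i - 2) mod 48. (291 - 2) mod 48 = 1, so b(291) = b(3) = 6.

6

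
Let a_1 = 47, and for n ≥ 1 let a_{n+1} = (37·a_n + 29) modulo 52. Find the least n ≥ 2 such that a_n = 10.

4

Listing terms: a_1 = 47,  a_2 = 0,  a_3 = 29,  a_4 = 10,  a_5 = 35,  a_6 = 24,  a_7 = 33,  a_8 = 2,  a_9 = 51,  a_{10} = 44,  a_{11} = 45,  a_{12} = 30,  a_{13} = 47.
Since a_{13} = a_1 = 47, the sequence is periodic with period 12.
The value 10 first appears (with n ≥ 2) at a_4.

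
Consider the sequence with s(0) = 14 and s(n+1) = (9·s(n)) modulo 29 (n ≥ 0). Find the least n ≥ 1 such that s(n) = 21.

6

We have s(0) = 14, s(1) = 10, s(2) = 3, s(3) = 27, s(4) = 11, s(5) = 12, s(6) = 21, s(7) = 15, s(8) = 19, s(9) = 26, s(10) = 2, s(11) = 18, s(12) = 17, s(13) = 8, s(14) = 14.
The sequence repeats with period 14.
The value 21 first appears (with n ≥ 1) at s(6).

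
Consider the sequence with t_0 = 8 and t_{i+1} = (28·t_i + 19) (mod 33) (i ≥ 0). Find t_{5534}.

10

t_0 = 8,  t_1 = 12,  t_2 = 25,  t_3 = 26,  t_4 = 21,  t_5 = 13,  t_6 = 20,  t_7 = 18,  t_8 = 28,  t_9 = 11,  t_{10} = 30,  t_{11} = 1,  t_{12} = 14,  t_{13} = 15,  t_{14} = 10,  t_{15} = 2,  t_{16} = 9,  t_{17} = 7,  t_{18} = 17,  t_{19} = 0,  t_{20} = 19,  t_{21} = 23,  t_{22} = 3,  t_{23} = 4,  t_{24} = 32,  t_{25} = 24,  t_{26} = 31,  t_{27} = 29,  t_{28} = 6,  t_{29} = 22,  t_{30} = 8.
The sequence repeats with period 30.
So t_{5534} = t_{0 + ((5534-0) mod 30)} = t_{14} = 10.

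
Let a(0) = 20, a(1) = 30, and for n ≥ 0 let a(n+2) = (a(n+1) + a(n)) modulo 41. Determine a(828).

12

We have a(0) = 20, a(1) = 30, a(2) = 9, a(3) = 39, a(4) = 7, a(5) = 5, a(6) = 12, a(7) = 17, a(8) = 29, a(9) = 5, a(10) = 34, a(11) = 39, a(12) = 32, a(13) = 30, a(14) = 21, a(15) = 10, a(16) = 31, a(17) = 0, a(18) = 31, a(19) = 31, a(20) = 21, a(21) = 11, a(22) = 32, a(23) = 2, a(24) = 34, a(25) = 36, a(26) = 29, a(27) = 24, a(28) = 12, a(29) = 36, a(30) = 7, a(31) = 2, a(32) = 9, a(33) = 11, a(34) = 20, a(35) = 31, a(36) = 10, a(37) = 0, a(38) = 10, a(39) = 10, a(40) = 20, a(41) = 30.
The sequence repeats with period 40.
(828 - 0) mod 40 = 28, so a(828) = a(28) = 12.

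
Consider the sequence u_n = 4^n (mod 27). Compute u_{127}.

4

u_1 = 4, u_2 = 16, u_3 = 10, u_4 = 13, u_5 = 25, u_6 = 19, u_7 = 22, u_8 = 7, u_9 = 1, u_{10} = 4.
The sequence repeats with period 9.
So u_{127} = u_{1 + ((127-1) mod 9)} = u_1 = 4.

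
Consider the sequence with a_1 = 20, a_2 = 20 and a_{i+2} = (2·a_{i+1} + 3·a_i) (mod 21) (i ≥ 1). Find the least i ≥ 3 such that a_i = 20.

a_1 = 20,  a_2 = 20,  a_3 = 16,  a_4 = 8,  a_5 = 1,  a_6 = 5,  a_7 = 13,  a_8 = 20,  a_9 = 16.
Since (a_8, a_9) = (a_2, a_3) = (20, 16) (two consecutive terms determine the rest), the sequence is eventually periodic: after a pre-period of length 1 it cycles with period 6.
The value 20 next appears (with i ≥ 3) at a_8.

8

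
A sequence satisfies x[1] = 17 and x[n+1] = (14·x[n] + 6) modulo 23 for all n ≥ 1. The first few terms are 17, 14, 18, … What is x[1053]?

11

We have x[1] = 17; x[2] = 14; x[3] = 18; x[4] = 5; x[5] = 7; x[6] = 12; x[7] = 13; x[8] = 4; x[9] = 16; x[10] = 0; x[11] = 6; x[12] = 21; x[13] = 1; x[14] = 20; x[15] = 10; x[16] = 8; x[17] = 3; x[18] = 2; x[19] = 11; x[20] = 22; x[21] = 15; x[22] = 9; x[23] = 17.
The sequence repeats with period 22.
(1053 - 1) mod 22 = 18, so x[1053] = x[19] = 11.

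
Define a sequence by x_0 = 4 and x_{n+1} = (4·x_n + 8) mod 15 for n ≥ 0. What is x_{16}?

Computing terms: x_0 = 4,  x_1 = 9,  x_2 = 14,  x_3 = 4.
Since x_3 = x_0 = 4, the sequence is periodic with period 3.
(16 - 0) mod 3 = 1, so x_{16} = x_1 = 9.

9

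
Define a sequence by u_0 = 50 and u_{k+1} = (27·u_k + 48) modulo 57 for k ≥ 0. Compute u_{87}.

15

We have u_0 = 50; u_1 = 30; u_2 = 3; u_3 = 15; u_4 = 54; u_5 = 24; u_6 = 12; u_7 = 30.
Since u_7 = u_1 = 30, the sequence is eventually periodic: after a pre-period of length 1 it cycles with period 6.
For k ≥ 1, u_k depends only on (k - 1) mod 6. (87 - 1) mod 6 = 2, so u_{87} = u_3 = 15.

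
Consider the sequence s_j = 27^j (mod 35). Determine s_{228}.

1

Listing terms: s_0 = 1, s_1 = 27, s_2 = 29, s_3 = 13, s_4 = 1.
The sequence repeats with period 4.
So s_{228} = s_{0 + ((228-0) mod 4)} = s_0 = 1.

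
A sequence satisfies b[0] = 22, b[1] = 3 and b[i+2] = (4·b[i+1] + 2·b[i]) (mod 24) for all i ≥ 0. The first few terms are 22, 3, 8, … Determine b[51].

We have b[0] = 22; b[1] = 3; b[2] = 8; b[3] = 14; b[4] = 0; b[5] = 4; b[6] = 16; b[7] = 0; b[8] = 8; b[9] = 8; b[10] = 0; b[11] = 16; b[12] = 16; b[13] = 0.
Since (b[12], b[13]) = (b[6], b[7]) = (16, 0) (two consecutive terms determine the rest), the sequence is eventually periodic: after a pre-period of length 6 it cycles with period 6.
For i ≥ 6, b[i] depends only on (i - 6) mod 6. (51 - 6) mod 6 = 3, so b[51] = b[9] = 8.

8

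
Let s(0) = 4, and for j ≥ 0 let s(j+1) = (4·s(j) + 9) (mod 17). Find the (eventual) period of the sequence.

s(0) = 4; s(1) = 8; s(2) = 7; s(3) = 3; s(4) = 4.
Since s(4) = s(0) = 4, the sequence is periodic with period 4.

4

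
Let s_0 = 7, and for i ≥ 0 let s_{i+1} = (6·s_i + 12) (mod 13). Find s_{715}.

Listing terms: s_0 = 7,  s_1 = 2,  s_2 = 11,  s_3 = 0,  s_4 = 12,  s_5 = 6,  s_6 = 9,  s_7 = 1,  s_8 = 5,  s_9 = 3,  s_{10} = 4,  s_{11} = 10,  s_{12} = 7.
The sequence repeats with period 12.
(715 - 0) mod 12 = 7, so s_{715} = s_7 = 1.

1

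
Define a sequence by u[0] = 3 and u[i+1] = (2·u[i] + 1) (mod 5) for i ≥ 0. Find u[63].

1

Listing terms: u[0] = 3; u[1] = 2; u[2] = 0; u[3] = 1; u[4] = 3.
Since u[4] = u[0] = 3, the sequence is periodic with period 4.
So u[63] = u[0 + ((63-0) mod 4)] = u[3] = 1.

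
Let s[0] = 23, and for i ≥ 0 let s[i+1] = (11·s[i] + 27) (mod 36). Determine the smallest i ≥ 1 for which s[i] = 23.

6

Computing terms: s[0] = 23; s[1] = 28; s[2] = 11; s[3] = 4; s[4] = 35; s[5] = 16; s[6] = 23.
The sequence repeats with period 6.
The value 23 next appears (with i ≥ 1) at s[6].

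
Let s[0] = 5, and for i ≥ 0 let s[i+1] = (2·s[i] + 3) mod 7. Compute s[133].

s[0] = 5; s[1] = 6; s[2] = 1; s[3] = 5.
Since s[3] = s[0] = 5, the sequence is periodic with period 3.
(133 - 0) mod 3 = 1, so s[133] = s[1] = 6.

6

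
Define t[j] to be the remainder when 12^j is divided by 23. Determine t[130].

Listing terms: t[1] = 12,  t[2] = 6,  t[3] = 3,  t[4] = 13,  t[5] = 18,  t[6] = 9,  t[7] = 16,  t[8] = 8,  t[9] = 4,  t[10] = 2,  t[11] = 1,  t[12] = 12.
Since t[12] = t[1] = 12, the sequence is periodic with period 11.
So t[130] = t[1 + ((130-1) mod 11)] = t[9] = 4.

4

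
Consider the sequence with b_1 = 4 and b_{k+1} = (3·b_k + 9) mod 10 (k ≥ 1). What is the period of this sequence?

4

Computing terms: b_1 = 4; b_2 = 1; b_3 = 2; b_4 = 5; b_5 = 4.
The sequence repeats with period 4.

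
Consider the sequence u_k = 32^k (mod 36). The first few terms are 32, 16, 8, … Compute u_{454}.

We have u_1 = 32, u_2 = 16, u_3 = 8, u_4 = 4, u_5 = 20, u_6 = 28, u_7 = 32.
Since u_7 = u_1 = 32, the sequence is periodic with period 6.
So u_{454} = u_{1 + ((454-1) mod 6)} = u_4 = 4.

4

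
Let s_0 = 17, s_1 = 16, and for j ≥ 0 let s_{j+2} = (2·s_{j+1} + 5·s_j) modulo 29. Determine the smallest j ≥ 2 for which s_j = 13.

s_0 = 17; s_1 = 16; s_2 = 1; s_3 = 24; s_4 = 24; s_5 = 23; s_6 = 21; s_7 = 12; s_8 = 13; s_9 = 28; s_{10} = 5; s_{11} = 5; s_{12} = 6; s_{13} = 8; s_{14} = 17; s_{15} = 16.
The sequence repeats with period 14.
The value 13 first appears (with j ≥ 2) at s_8.

8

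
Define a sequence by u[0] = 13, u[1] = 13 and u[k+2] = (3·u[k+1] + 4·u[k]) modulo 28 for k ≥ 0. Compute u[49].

Computing terms: u[0] = 13; u[1] = 13; u[2] = 7; u[3] = 17; u[4] = 23; u[5] = 25; u[6] = 27; u[7] = 13; u[8] = 7.
Since (u[7], u[8]) = (u[1], u[2]) = (13, 7) (two consecutive terms determine the rest), the sequence is eventually periodic: after a pre-period of length 1 it cycles with period 6.
For k ≥ 1, u[k] depends only on (k - 1) mod 6. (49 - 1) mod 6 = 0, so u[49] = u[1] = 13.

13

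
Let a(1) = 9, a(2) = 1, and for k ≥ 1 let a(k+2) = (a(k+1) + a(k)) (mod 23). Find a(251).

16

Listing terms: a(1) = 9, a(2) = 1, a(3) = 10, a(4) = 11, a(5) = 21, a(6) = 9, a(7) = 7, a(8) = 16, a(9) = 0, a(10) = 16, a(11) = 16, a(12) = 9, a(13) = 2, a(14) = 11, a(15) = 13, a(16) = 1, a(17) = 14, a(18) = 15, a(19) = 6, a(20) = 21, a(21) = 4, a(22) = 2, a(23) = 6, a(24) = 8, a(25) = 14, a(26) = 22, a(27) = 13, a(28) = 12, a(29) = 2, a(30) = 14, a(31) = 16, a(32) = 7, a(33) = 0, a(34) = 7, a(35) = 7, a(36) = 14, a(37) = 21, a(38) = 12, a(39) = 10, a(40) = 22, a(41) = 9, a(42) = 8, a(43) = 17, a(44) = 2, a(45) = 19, a(46) = 21, a(47) = 17, a(48) = 15, a(49) = 9, a(50) = 1.
The sequence repeats with period 48.
(251 - 1) mod 48 = 10, so a(251) = a(11) = 16.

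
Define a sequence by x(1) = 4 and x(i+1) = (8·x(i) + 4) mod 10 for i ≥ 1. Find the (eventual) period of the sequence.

4

Listing terms: x(1) = 4, x(2) = 6, x(3) = 2, x(4) = 0, x(5) = 4.
The sequence repeats with period 4.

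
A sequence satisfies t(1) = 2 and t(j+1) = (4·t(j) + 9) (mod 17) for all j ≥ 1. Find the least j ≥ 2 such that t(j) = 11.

Listing terms: t(1) = 2; t(2) = 0; t(3) = 9; t(4) = 11; t(5) = 2.
Since t(5) = t(1) = 2, the sequence is periodic with period 4.
The value 11 first appears (with j ≥ 2) at t(4).

4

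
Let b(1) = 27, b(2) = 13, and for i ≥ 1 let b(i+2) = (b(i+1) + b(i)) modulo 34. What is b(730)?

Computing terms: b(1) = 27; b(2) = 13; b(3) = 6; b(4) = 19; b(5) = 25; b(6) = 10; b(7) = 1; b(8) = 11; b(9) = 12; b(10) = 23; b(11) = 1; b(12) = 24; b(13) = 25; b(14) = 15; b(15) = 6; b(16) = 21; b(17) = 27; b(18) = 14; b(19) = 7; b(20) = 21; b(21) = 28; b(22) = 15; b(23) = 9; b(24) = 24; b(25) = 33; b(26) = 23; b(27) = 22; b(28) = 11; b(29) = 33; b(30) = 10; b(31) = 9; b(32) = 19; b(33) = 28; b(34) = 13; b(35) = 7; b(36) = 20; b(37) = 27; b(38) = 13.
Since (b(37), b(38)) = (b(1), b(2)) = (27, 13) (two consecutive terms determine the rest), the sequence is periodic with period 36.
(730 - 1) mod 36 = 9, so b(730) = b(10) = 23.

23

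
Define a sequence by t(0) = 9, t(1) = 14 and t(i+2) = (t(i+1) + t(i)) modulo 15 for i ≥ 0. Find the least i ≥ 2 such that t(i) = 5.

9

Computing terms: t(0) = 9, t(1) = 14, t(2) = 8, t(3) = 7, t(4) = 0, t(5) = 7, t(6) = 7, t(7) = 14, t(8) = 6, t(9) = 5, t(10) = 11, t(11) = 1, t(12) = 12, t(13) = 13, t(14) = 10, t(15) = 8, t(16) = 3, t(17) = 11, t(18) = 14, t(19) = 10, t(20) = 9, t(21) = 4, t(22) = 13, t(23) = 2, t(24) = 0, t(25) = 2, t(26) = 2, t(27) = 4, t(28) = 6, t(29) = 10, t(30) = 1, t(31) = 11, t(32) = 12, t(33) = 8, t(34) = 5, t(35) = 13, t(36) = 3, t(37) = 1, t(38) = 4, t(39) = 5, t(40) = 9, t(41) = 14.
Since (t(40), t(41)) = (t(0), t(1)) = (9, 14) (two consecutive terms determine the rest), the sequence is periodic with period 40.
The value 5 first appears (with i ≥ 2) at t(9).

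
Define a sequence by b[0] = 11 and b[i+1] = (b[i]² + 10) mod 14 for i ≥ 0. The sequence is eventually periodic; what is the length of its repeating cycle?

3

Computing terms: b[0] = 11,  b[1] = 5,  b[2] = 7,  b[3] = 3,  b[4] = 5.
Since b[4] = b[1] = 5, the sequence is eventually periodic: after a pre-period of length 1 it cycles with period 3.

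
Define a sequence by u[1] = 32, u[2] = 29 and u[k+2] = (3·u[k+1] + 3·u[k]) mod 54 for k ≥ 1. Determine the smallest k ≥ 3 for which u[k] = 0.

u[1] = 32, u[2] = 29, u[3] = 21, u[4] = 42, u[5] = 27, u[6] = 45, u[7] = 0, u[8] = 27, u[9] = 27, u[10] = 0, u[11] = 27.
Since (u[10], u[11]) = (u[7], u[8]) = (0, 27) (two consecutive terms determine the rest), the sequence is eventually periodic: after a pre-period of length 6 it cycles with period 3.
The value 0 first appears (with k ≥ 3) at u[7].

7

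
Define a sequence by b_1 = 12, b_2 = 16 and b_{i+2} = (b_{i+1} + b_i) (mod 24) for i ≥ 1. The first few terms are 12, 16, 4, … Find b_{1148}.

8

We have b_1 = 12, b_2 = 16, b_3 = 4, b_4 = 20, b_5 = 0, b_6 = 20, b_7 = 20, b_8 = 16, b_9 = 12, b_{10} = 4, b_{11} = 16, b_{12} = 20, b_{13} = 12, b_{14} = 8, b_{15} = 20, b_{16} = 4, b_{17} = 0, b_{18} = 4, b_{19} = 4, b_{20} = 8, b_{21} = 12, b_{22} = 20, b_{23} = 8, b_{24} = 4, b_{25} = 12, b_{26} = 16.
The sequence repeats with period 24.
So b_{1148} = b_{1 + ((1148-1) mod 24)} = b_{20} = 8.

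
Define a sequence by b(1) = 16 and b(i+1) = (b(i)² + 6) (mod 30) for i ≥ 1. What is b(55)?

16

We have b(1) = 16; b(2) = 22; b(3) = 10; b(4) = 16.
Since b(4) = b(1) = 16, the sequence is periodic with period 3.
(55 - 1) mod 3 = 0, so b(55) = b(1) = 16.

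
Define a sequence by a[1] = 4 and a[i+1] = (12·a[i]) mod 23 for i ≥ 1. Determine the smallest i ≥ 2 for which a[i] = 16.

10

Listing terms: a[1] = 4; a[2] = 2; a[3] = 1; a[4] = 12; a[5] = 6; a[6] = 3; a[7] = 13; a[8] = 18; a[9] = 9; a[10] = 16; a[11] = 8; a[12] = 4.
Since a[12] = a[1] = 4, the sequence is periodic with period 11.
The value 16 first appears (with i ≥ 2) at a[10].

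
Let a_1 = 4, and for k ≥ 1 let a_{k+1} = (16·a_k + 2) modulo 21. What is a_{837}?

a_1 = 4,  a_2 = 3,  a_3 = 8,  a_4 = 4.
The sequence repeats with period 3.
(837 - 1) mod 3 = 2, so a_{837} = a_3 = 8.

8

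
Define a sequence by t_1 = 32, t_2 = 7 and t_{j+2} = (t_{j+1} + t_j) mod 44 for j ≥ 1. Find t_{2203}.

28

Computing terms: t_1 = 32,  t_2 = 7,  t_3 = 39,  t_4 = 2,  t_5 = 41,  t_6 = 43,  t_7 = 40,  t_8 = 39,  t_9 = 35,  t_{10} = 30,  t_{11} = 21,  t_{12} = 7,  t_{13} = 28,  t_{14} = 35,  t_{15} = 19,  t_{16} = 10,  t_{17} = 29,  t_{18} = 39,  t_{19} = 24,  t_{20} = 19,  t_{21} = 43,  t_{22} = 18,  t_{23} = 17,  t_{24} = 35,  t_{25} = 8,  t_{26} = 43,  t_{27} = 7,  t_{28} = 6,  t_{29} = 13,  t_{30} = 19,  t_{31} = 32,  t_{32} = 7.
Since (t_{31}, t_{32}) = (t_1, t_2) = (32, 7) (two consecutive terms determine the rest), the sequence is periodic with period 30.
So t_{2203} = t_{1 + ((2203-1) mod 30)} = t_{13} = 28.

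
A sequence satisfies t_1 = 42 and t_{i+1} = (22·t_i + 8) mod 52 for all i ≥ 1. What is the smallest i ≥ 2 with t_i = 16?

We have t_1 = 42; t_2 = 48; t_3 = 24; t_4 = 16; t_5 = 48.
Since t_5 = t_2 = 48, the sequence is eventually periodic: after a pre-period of length 1 it cycles with period 3.
The value 16 first appears (with i ≥ 2) at t_4.

4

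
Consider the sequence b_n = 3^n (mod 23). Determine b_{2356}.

Listing terms: b_1 = 3,  b_2 = 9,  b_3 = 4,  b_4 = 12,  b_5 = 13,  b_6 = 16,  b_7 = 2,  b_8 = 6,  b_9 = 18,  b_{10} = 8,  b_{11} = 1,  b_{12} = 3.
The sequence repeats with period 11.
(2356 - 1) mod 11 = 1, so b_{2356} = b_2 = 9.

9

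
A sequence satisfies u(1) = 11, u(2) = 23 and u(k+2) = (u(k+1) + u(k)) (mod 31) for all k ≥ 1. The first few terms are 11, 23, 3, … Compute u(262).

22

Computing terms: u(1) = 11; u(2) = 23; u(3) = 3; u(4) = 26; u(5) = 29; u(6) = 24; u(7) = 22; u(8) = 15; u(9) = 6; u(10) = 21; u(11) = 27; u(12) = 17; u(13) = 13; u(14) = 30; u(15) = 12; u(16) = 11; u(17) = 23.
Since (u(16), u(17)) = (u(1), u(2)) = (11, 23) (two consecutive terms determine the rest), the sequence is periodic with period 15.
So u(262) = u(1 + ((262-1) mod 15)) = u(7) = 22.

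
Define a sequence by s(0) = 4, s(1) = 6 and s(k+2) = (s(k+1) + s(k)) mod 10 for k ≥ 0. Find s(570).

s(0) = 4,  s(1) = 6,  s(2) = 0,  s(3) = 6,  s(4) = 6,  s(5) = 2,  s(6) = 8,  s(7) = 0,  s(8) = 8,  s(9) = 8,  s(10) = 6,  s(11) = 4,  s(12) = 0,  s(13) = 4,  s(14) = 4,  s(15) = 8,  s(16) = 2,  s(17) = 0,  s(18) = 2,  s(19) = 2,  s(20) = 4,  s(21) = 6.
The sequence repeats with period 20.
So s(570) = s(0 + ((570-0) mod 20)) = s(10) = 6.

6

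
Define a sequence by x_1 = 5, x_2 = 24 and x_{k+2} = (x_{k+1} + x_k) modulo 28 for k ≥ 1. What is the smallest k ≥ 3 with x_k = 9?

We have x_1 = 5,  x_2 = 24,  x_3 = 1,  x_4 = 25,  x_5 = 26,  x_6 = 23,  x_7 = 21,  x_8 = 16,  x_9 = 9,  x_{10} = 25,  x_{11} = 6,  x_{12} = 3,  x_{13} = 9,  x_{14} = 12,  x_{15} = 21,  x_{16} = 5,  x_{17} = 26,  x_{18} = 3,  x_{19} = 1,  x_{20} = 4,  x_{21} = 5,  x_{22} = 9,  x_{23} = 14,  x_{24} = 23,  x_{25} = 9,  x_{26} = 4,  x_{27} = 13,  x_{28} = 17,  x_{29} = 2,  x_{30} = 19,  x_{31} = 21,  x_{32} = 12,  x_{33} = 5,  x_{34} = 17,  x_{35} = 22,  x_{36} = 11,  x_{37} = 5,  x_{38} = 16,  x_{39} = 21,  x_{40} = 9,  x_{41} = 2,  x_{42} = 11,  x_{43} = 13,  x_{44} = 24,  x_{45} = 9,  x_{46} = 5,  x_{47} = 14,  x_{48} = 19,  x_{49} = 5,  x_{50} = 24.
The sequence repeats with period 48.
The value 9 first appears (with k ≥ 3) at x_9.

9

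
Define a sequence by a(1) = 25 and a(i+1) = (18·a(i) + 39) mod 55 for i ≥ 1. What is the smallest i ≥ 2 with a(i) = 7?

a(1) = 25,  a(2) = 49,  a(3) = 41,  a(4) = 7,  a(5) = 0,  a(6) = 39,  a(7) = 26,  a(8) = 12,  a(9) = 35,  a(10) = 9,  a(11) = 36,  a(12) = 27,  a(13) = 30,  a(14) = 29,  a(15) = 11,  a(16) = 17,  a(17) = 15,  a(18) = 34,  a(19) = 46,  a(20) = 42,  a(21) = 25.
Since a(21) = a(1) = 25, the sequence is periodic with period 20.
The value 7 first appears (with i ≥ 2) at a(4).

4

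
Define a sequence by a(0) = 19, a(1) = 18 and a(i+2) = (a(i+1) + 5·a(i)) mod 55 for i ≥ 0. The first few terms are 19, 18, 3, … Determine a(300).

a(0) = 19,  a(1) = 18,  a(2) = 3,  a(3) = 38,  a(4) = 53,  a(5) = 23,  a(6) = 13,  a(7) = 18,  a(8) = 28,  a(9) = 8,  a(10) = 38,  a(11) = 23,  a(12) = 48,  a(13) = 53,  a(14) = 18,  a(15) = 8,  a(16) = 43,  a(17) = 28,  a(18) = 23,  a(19) = 53,  a(20) = 3,  a(21) = 48,  a(22) = 8,  a(23) = 28,  a(24) = 13,  a(25) = 43,  a(26) = 53,  a(27) = 48,  a(28) = 38,  a(29) = 3,  a(30) = 28,  a(31) = 43,  a(32) = 18,  a(33) = 13,  a(34) = 48,  a(35) = 3,  a(36) = 23,  a(37) = 38,  a(38) = 43,  a(39) = 13,  a(40) = 8,  a(41) = 18,  a(42) = 3.
Since (a(41), a(42)) = (a(1), a(2)) = (18, 3) (two consecutive terms determine the rest), the sequence is eventually periodic: after a pre-period of length 1 it cycles with period 40.
For i ≥ 1, a(i) depends only on (i - 1) mod 40. (300 - 1) mod 40 = 19, so a(300) = a(20) = 3.

3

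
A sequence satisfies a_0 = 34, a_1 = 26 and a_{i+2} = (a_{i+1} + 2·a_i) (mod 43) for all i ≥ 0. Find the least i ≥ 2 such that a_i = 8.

2

Listing terms: a_0 = 34; a_1 = 26; a_2 = 8; a_3 = 17; a_4 = 33; a_5 = 24; a_6 = 4; a_7 = 9; a_8 = 17; a_9 = 35; a_{10} = 26; a_{11} = 10; a_{12} = 19; a_{13} = 39; a_{14} = 34; a_{15} = 26.
The sequence repeats with period 14.
The value 8 first appears (with i ≥ 2) at a_2.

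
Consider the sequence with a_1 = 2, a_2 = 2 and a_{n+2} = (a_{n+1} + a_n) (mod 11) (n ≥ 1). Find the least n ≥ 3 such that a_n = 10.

5

Computing terms: a_1 = 2; a_2 = 2; a_3 = 4; a_4 = 6; a_5 = 10; a_6 = 5; a_7 = 4; a_8 = 9; a_9 = 2; a_{10} = 0; a_{11} = 2; a_{12} = 2.
Since (a_{11}, a_{12}) = (a_1, a_2) = (2, 2) (two consecutive terms determine the rest), the sequence is periodic with period 10.
The value 10 first appears (with n ≥ 3) at a_5.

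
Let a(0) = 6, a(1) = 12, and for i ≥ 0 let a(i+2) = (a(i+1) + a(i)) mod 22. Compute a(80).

Computing terms: a(0) = 6,  a(1) = 12,  a(2) = 18,  a(3) = 8,  a(4) = 4,  a(5) = 12,  a(6) = 16,  a(7) = 6,  a(8) = 0,  a(9) = 6,  a(10) = 6,  a(11) = 12.
Since (a(10), a(11)) = (a(0), a(1)) = (6, 12) (two consecutive terms determine the rest), the sequence is periodic with period 10.
(80 - 0) mod 10 = 0, so a(80) = a(0) = 6.

6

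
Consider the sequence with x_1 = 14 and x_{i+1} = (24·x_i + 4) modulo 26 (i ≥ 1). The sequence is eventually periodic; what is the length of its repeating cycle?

Computing terms: x_1 = 14,  x_2 = 2,  x_3 = 0,  x_4 = 4,  x_5 = 22,  x_6 = 12,  x_7 = 6,  x_8 = 18,  x_9 = 20,  x_{10} = 16,  x_{11} = 24,  x_{12} = 8,  x_{13} = 14.
The sequence repeats with period 12.

12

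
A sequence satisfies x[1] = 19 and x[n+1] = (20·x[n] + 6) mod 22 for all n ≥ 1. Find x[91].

8

Computing terms: x[1] = 19, x[2] = 12, x[3] = 4, x[4] = 20, x[5] = 10, x[6] = 8, x[7] = 12.
Since x[7] = x[2] = 12, the sequence is eventually periodic: after a pre-period of length 1 it cycles with period 5.
For n ≥ 2, x[n] depends only on (n - 2) mod 5. (91 - 2) mod 5 = 4, so x[91] = x[6] = 8.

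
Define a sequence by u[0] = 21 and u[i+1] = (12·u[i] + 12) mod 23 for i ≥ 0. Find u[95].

We have u[0] = 21,  u[1] = 11,  u[2] = 6,  u[3] = 15,  u[4] = 8,  u[5] = 16,  u[6] = 20,  u[7] = 22,  u[8] = 0,  u[9] = 12,  u[10] = 18,  u[11] = 21.
Since u[11] = u[0] = 21, the sequence is periodic with period 11.
(95 - 0) mod 11 = 7, so u[95] = u[7] = 22.

22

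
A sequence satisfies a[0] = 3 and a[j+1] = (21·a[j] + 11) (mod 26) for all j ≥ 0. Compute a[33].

We have a[0] = 3, a[1] = 22, a[2] = 5, a[3] = 12, a[4] = 3.
Since a[4] = a[0] = 3, the sequence is periodic with period 4.
(33 - 0) mod 4 = 1, so a[33] = a[1] = 22.

22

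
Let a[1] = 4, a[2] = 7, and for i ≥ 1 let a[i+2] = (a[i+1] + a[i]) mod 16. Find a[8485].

We have a[1] = 4; a[2] = 7; a[3] = 11; a[4] = 2; a[5] = 13; a[6] = 15; a[7] = 12; a[8] = 11; a[9] = 7; a[10] = 2; a[11] = 9; a[12] = 11; a[13] = 4; a[14] = 15; a[15] = 3; a[16] = 2; a[17] = 5; a[18] = 7; a[19] = 12; a[20] = 3; a[21] = 15; a[22] = 2; a[23] = 1; a[24] = 3; a[25] = 4; a[26] = 7.
Since (a[25], a[26]) = (a[1], a[2]) = (4, 7) (two consecutive terms determine the rest), the sequence is periodic with period 24.
(8485 - 1) mod 24 = 12, so a[8485] = a[13] = 4.

4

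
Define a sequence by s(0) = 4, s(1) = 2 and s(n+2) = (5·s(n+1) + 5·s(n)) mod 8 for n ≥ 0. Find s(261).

We have s(0) = 4, s(1) = 2, s(2) = 6, s(3) = 0, s(4) = 6, s(5) = 6, s(6) = 4, s(7) = 2.
Since (s(6), s(7)) = (s(0), s(1)) = (4, 2) (two consecutive terms determine the rest), the sequence is periodic with period 6.
(261 - 0) mod 6 = 3, so s(261) = s(3) = 0.

0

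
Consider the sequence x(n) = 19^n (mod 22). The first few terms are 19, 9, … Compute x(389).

7

We have x(1) = 19; x(2) = 9; x(3) = 17; x(4) = 15; x(5) = 21; x(6) = 3; x(7) = 13; x(8) = 5; x(9) = 7; x(10) = 1; x(11) = 19.
The sequence repeats with period 10.
So x(389) = x(1 + ((389-1) mod 10)) = x(9) = 7.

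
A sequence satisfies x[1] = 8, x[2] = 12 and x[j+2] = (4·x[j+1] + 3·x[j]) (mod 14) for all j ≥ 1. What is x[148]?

Computing terms: x[1] = 8,  x[2] = 12,  x[3] = 2,  x[4] = 2,  x[5] = 0,  x[6] = 6,  x[7] = 10,  x[8] = 2,  x[9] = 10,  x[10] = 4,  x[11] = 4,  x[12] = 0,  x[13] = 12,  x[14] = 6,  x[15] = 4,  x[16] = 6,  x[17] = 8,  x[18] = 8,  x[19] = 0,  x[20] = 10,  x[21] = 12,  x[22] = 8,  x[23] = 12.
Since (x[22], x[23]) = (x[1], x[2]) = (8, 12) (two consecutive terms determine the rest), the sequence is periodic with period 21.
So x[148] = x[1 + ((148-1) mod 21)] = x[1] = 8.

8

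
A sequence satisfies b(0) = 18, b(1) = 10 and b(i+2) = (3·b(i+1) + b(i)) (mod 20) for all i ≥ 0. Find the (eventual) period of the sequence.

12

b(0) = 18; b(1) = 10; b(2) = 8; b(3) = 14; b(4) = 10; b(5) = 4; b(6) = 2; b(7) = 10; b(8) = 12; b(9) = 6; b(10) = 10; b(11) = 16; b(12) = 18; b(13) = 10.
Since (b(12), b(13)) = (b(0), b(1)) = (18, 10) (two consecutive terms determine the rest), the sequence is periodic with period 12.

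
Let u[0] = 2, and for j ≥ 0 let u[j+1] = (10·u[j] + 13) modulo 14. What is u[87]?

Computing terms: u[0] = 2, u[1] = 5, u[2] = 7, u[3] = 13, u[4] = 3, u[5] = 1, u[6] = 9, u[7] = 5.
Since u[7] = u[1] = 5, the sequence is eventually periodic: after a pre-period of length 1 it cycles with period 6.
For j ≥ 1, u[j] depends only on (j - 1) mod 6. (87 - 1) mod 6 = 2, so u[87] = u[3] = 13.

13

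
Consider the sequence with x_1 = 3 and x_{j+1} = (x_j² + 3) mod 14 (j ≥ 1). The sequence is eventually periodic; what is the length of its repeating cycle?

6

Computing terms: x_1 = 3, x_2 = 12, x_3 = 7, x_4 = 10, x_5 = 5, x_6 = 0, x_7 = 3.
The sequence repeats with period 6.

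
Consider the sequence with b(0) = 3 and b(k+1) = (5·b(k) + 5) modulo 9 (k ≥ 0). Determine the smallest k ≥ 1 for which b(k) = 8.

3

We have b(0) = 3; b(1) = 2; b(2) = 6; b(3) = 8; b(4) = 0; b(5) = 5; b(6) = 3.
The sequence repeats with period 6.
The value 8 first appears (with k ≥ 1) at b(3).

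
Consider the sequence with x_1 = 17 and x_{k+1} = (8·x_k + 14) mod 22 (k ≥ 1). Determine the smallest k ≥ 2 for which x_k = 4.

Listing terms: x_1 = 17,  x_2 = 18,  x_3 = 4,  x_4 = 2,  x_5 = 8,  x_6 = 12,  x_7 = 0,  x_8 = 14,  x_9 = 16,  x_{10} = 10,  x_{11} = 6,  x_{12} = 18.
Since x_{12} = x_2 = 18, the sequence is eventually periodic: after a pre-period of length 1 it cycles with period 10.
The value 4 first appears (with k ≥ 2) at x_3.

3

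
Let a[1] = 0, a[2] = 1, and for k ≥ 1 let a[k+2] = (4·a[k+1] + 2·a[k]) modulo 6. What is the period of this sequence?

6

a[1] = 0,  a[2] = 1,  a[3] = 4,  a[4] = 0,  a[5] = 2,  a[6] = 2,  a[7] = 0,  a[8] = 4,  a[9] = 4,  a[10] = 0.
Since (a[9], a[10]) = (a[3], a[4]) = (4, 0) (two consecutive terms determine the rest), the sequence is eventually periodic: after a pre-period of length 2 it cycles with period 6.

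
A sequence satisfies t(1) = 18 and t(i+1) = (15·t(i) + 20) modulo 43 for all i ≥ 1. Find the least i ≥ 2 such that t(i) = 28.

We have t(1) = 18; t(2) = 32; t(3) = 27; t(4) = 38; t(5) = 31; t(6) = 12; t(7) = 28; t(8) = 10; t(9) = 41; t(10) = 33; t(11) = 42; t(12) = 5; t(13) = 9; t(14) = 26; t(15) = 23; t(16) = 21; t(17) = 34; t(18) = 14; t(19) = 15; t(20) = 30; t(21) = 40; t(22) = 18.
The sequence repeats with period 21.
The value 28 first appears (with i ≥ 2) at t(7).

7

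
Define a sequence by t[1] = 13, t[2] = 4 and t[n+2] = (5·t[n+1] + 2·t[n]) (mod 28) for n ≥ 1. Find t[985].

22

t[1] = 13, t[2] = 4, t[3] = 18, t[4] = 14, t[5] = 22, t[6] = 26, t[7] = 6, t[8] = 26, t[9] = 2, t[10] = 6, t[11] = 6, t[12] = 14, t[13] = 26, t[14] = 18, t[15] = 2, t[16] = 18, t[17] = 10, t[18] = 2, t[19] = 2, t[20] = 14, t[21] = 18, t[22] = 6, t[23] = 10, t[24] = 6, t[25] = 22, t[26] = 10, t[27] = 10, t[28] = 14, t[29] = 6, t[30] = 2, t[31] = 22, t[32] = 2, t[33] = 26, t[34] = 22, t[35] = 22, t[36] = 14, t[37] = 2, t[38] = 10, t[39] = 26, t[40] = 10, t[41] = 18, t[42] = 26, t[43] = 26, t[44] = 14, t[45] = 10, t[46] = 22, t[47] = 18, t[48] = 22, t[49] = 6, t[50] = 18, t[51] = 18, t[52] = 14.
Since (t[51], t[52]) = (t[3], t[4]) = (18, 14) (two consecutive terms determine the rest), the sequence is eventually periodic: after a pre-period of length 2 it cycles with period 48.
For n ≥ 3, t[n] depends only on (n - 3) mod 48. (985 - 3) mod 48 = 22, so t[985] = t[25] = 22.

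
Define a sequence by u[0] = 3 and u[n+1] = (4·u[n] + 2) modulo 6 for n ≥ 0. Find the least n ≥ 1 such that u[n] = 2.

1

We have u[0] = 3,  u[1] = 2,  u[2] = 4,  u[3] = 0,  u[4] = 2.
Since u[4] = u[1] = 2, the sequence is eventually periodic: after a pre-period of length 1 it cycles with period 3.
The value 2 first appears (with n ≥ 1) at u[1].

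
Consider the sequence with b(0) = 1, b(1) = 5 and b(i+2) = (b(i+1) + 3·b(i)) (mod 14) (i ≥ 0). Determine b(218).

b(0) = 1, b(1) = 5, b(2) = 8, b(3) = 9, b(4) = 5, b(5) = 4, b(6) = 5, b(7) = 3, b(8) = 4, b(9) = 13, b(10) = 11, b(11) = 8, b(12) = 13, b(13) = 9, b(14) = 6, b(15) = 5, b(16) = 9, b(17) = 10, b(18) = 9, b(19) = 11, b(20) = 10, b(21) = 1, b(22) = 3, b(23) = 6, b(24) = 1, b(25) = 5.
Since (b(24), b(25)) = (b(0), b(1)) = (1, 5) (two consecutive terms determine the rest), the sequence is periodic with period 24.
(218 - 0) mod 24 = 2, so b(218) = b(2) = 8.

8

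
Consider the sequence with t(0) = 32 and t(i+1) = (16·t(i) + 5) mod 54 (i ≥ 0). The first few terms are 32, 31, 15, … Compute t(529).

7

t(0) = 32; t(1) = 31; t(2) = 15; t(3) = 29; t(4) = 37; t(5) = 3; t(6) = 53; t(7) = 43; t(8) = 45; t(9) = 23; t(10) = 49; t(11) = 33; t(12) = 47; t(13) = 1; t(14) = 21; t(15) = 17; t(16) = 7; t(17) = 9; t(18) = 41; t(19) = 13; t(20) = 51; t(21) = 11; t(22) = 19; t(23) = 39; t(24) = 35; t(25) = 25; t(26) = 27; t(27) = 5; t(28) = 31.
Since t(28) = t(1) = 31, the sequence is eventually periodic: after a pre-period of length 1 it cycles with period 27.
For i ≥ 1, t(i) depends only on (i - 1) mod 27. (529 - 1) mod 27 = 15, so t(529) = t(16) = 7.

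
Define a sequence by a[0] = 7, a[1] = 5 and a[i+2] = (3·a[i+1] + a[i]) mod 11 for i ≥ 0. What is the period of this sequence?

Listing terms: a[0] = 7,  a[1] = 5,  a[2] = 0,  a[3] = 5,  a[4] = 4,  a[5] = 6,  a[6] = 0,  a[7] = 6,  a[8] = 7,  a[9] = 5.
The sequence repeats with period 8.

8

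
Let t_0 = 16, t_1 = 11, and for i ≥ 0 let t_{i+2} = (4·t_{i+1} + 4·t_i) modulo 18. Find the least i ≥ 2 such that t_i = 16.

We have t_0 = 16; t_1 = 11; t_2 = 0; t_3 = 8; t_4 = 14; t_5 = 16; t_6 = 12; t_7 = 4; t_8 = 10; t_9 = 2; t_{10} = 12; t_{11} = 2; t_{12} = 2; t_{13} = 16; t_{14} = 0; t_{15} = 10; t_{16} = 4; t_{17} = 2; t_{18} = 6; t_{19} = 14; t_{20} = 8; t_{21} = 16; t_{22} = 6; t_{23} = 16; t_{24} = 16; t_{25} = 2; t_{26} = 0; t_{27} = 8.
Since (t_{26}, t_{27}) = (t_2, t_3) = (0, 8) (two consecutive terms determine the rest), the sequence is eventually periodic: after a pre-period of length 2 it cycles with period 24.
The value 16 first appears (with i ≥ 2) at t_5.

5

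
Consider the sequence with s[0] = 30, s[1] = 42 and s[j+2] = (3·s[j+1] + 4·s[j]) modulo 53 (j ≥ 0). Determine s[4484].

12

We have s[0] = 30,  s[1] = 42,  s[2] = 34,  s[3] = 5,  s[4] = 45,  s[5] = 49,  s[6] = 9,  s[7] = 11,  s[8] = 16,  s[9] = 39,  s[10] = 22,  s[11] = 10,  s[12] = 12,  s[13] = 23,  s[14] = 11,  s[15] = 19,  s[16] = 48,  s[17] = 8,  s[18] = 4,  s[19] = 44,  s[20] = 42,  s[21] = 37,  s[22] = 14,  s[23] = 31,  s[24] = 43,  s[25] = 41,  s[26] = 30,  s[27] = 42.
Since (s[26], s[27]) = (s[0], s[1]) = (30, 42) (two consecutive terms determine the rest), the sequence is periodic with period 26.
(4484 - 0) mod 26 = 12, so s[4484] = s[12] = 12.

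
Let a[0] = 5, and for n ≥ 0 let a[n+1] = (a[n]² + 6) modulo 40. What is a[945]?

15

We have a[0] = 5,  a[1] = 31,  a[2] = 7,  a[3] = 15,  a[4] = 31.
Since a[4] = a[1] = 31, the sequence is eventually periodic: after a pre-period of length 1 it cycles with period 3.
For n ≥ 1, a[n] depends only on (n - 1) mod 3. (945 - 1) mod 3 = 2, so a[945] = a[3] = 15.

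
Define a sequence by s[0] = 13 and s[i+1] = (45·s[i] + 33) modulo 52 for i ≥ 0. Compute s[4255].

24

Computing terms: s[0] = 13,  s[1] = 46,  s[2] = 23,  s[3] = 28,  s[4] = 45,  s[5] = 30,  s[6] = 31,  s[7] = 24,  s[8] = 21,  s[9] = 42,  s[10] = 51,  s[11] = 40,  s[12] = 13.
The sequence repeats with period 12.
(4255 - 0) mod 12 = 7, so s[4255] = s[7] = 24.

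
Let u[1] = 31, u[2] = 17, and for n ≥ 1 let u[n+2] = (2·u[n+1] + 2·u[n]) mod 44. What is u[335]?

Computing terms: u[1] = 31,  u[2] = 17,  u[3] = 8,  u[4] = 6,  u[5] = 28,  u[6] = 24,  u[7] = 16,  u[8] = 36,  u[9] = 16,  u[10] = 16,  u[11] = 20,  u[12] = 28,  u[13] = 8,  u[14] = 28,  u[15] = 28,  u[16] = 24.
Since (u[15], u[16]) = (u[5], u[6]) = (28, 24) (two consecutive terms determine the rest), the sequence is eventually periodic: after a pre-period of length 4 it cycles with period 10.
For n ≥ 5, u[n] depends only on (n - 5) mod 10. (335 - 5) mod 10 = 0, so u[335] = u[5] = 28.

28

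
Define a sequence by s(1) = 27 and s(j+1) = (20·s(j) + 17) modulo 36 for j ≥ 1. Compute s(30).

5

s(1) = 27,  s(2) = 17,  s(3) = 33,  s(4) = 29,  s(5) = 21,  s(6) = 5,  s(7) = 9,  s(8) = 17.
Since s(8) = s(2) = 17, the sequence is eventually periodic: after a pre-period of length 1 it cycles with period 6.
For j ≥ 2, s(j) depends only on (j - 2) mod 6. (30 - 2) mod 6 = 4, so s(30) = s(6) = 5.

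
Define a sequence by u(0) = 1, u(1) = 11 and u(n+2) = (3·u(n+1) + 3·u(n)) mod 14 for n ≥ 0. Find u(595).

u(0) = 1, u(1) = 11, u(2) = 8, u(3) = 1, u(4) = 13, u(5) = 0, u(6) = 11, u(7) = 5, u(8) = 6, u(9) = 5, u(10) = 5, u(11) = 2, u(12) = 7, u(13) = 13, u(14) = 4, u(15) = 9, u(16) = 11, u(17) = 4, u(18) = 3, u(19) = 7, u(20) = 2, u(21) = 13, u(22) = 3, u(23) = 6, u(24) = 13, u(25) = 1, u(26) = 0, u(27) = 3, u(28) = 9, u(29) = 8, u(30) = 9, u(31) = 9, u(32) = 12, u(33) = 7, u(34) = 1, u(35) = 10, u(36) = 5, u(37) = 3, u(38) = 10, u(39) = 11, u(40) = 7, u(41) = 12, u(42) = 1, u(43) = 11.
Since (u(42), u(43)) = (u(0), u(1)) = (1, 11) (two consecutive terms determine the rest), the sequence is periodic with period 42.
So u(595) = u(0 + ((595-0) mod 42)) = u(7) = 5.

5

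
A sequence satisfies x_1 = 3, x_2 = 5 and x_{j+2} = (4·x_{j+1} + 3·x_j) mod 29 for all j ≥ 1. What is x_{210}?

10

x_1 = 3,  x_2 = 5,  x_3 = 0,  x_4 = 15,  x_5 = 2,  x_6 = 24,  x_7 = 15,  x_8 = 16,  x_9 = 22,  x_{10} = 20,  x_{11} = 1,  x_{12} = 6,  x_{13} = 27,  x_{14} = 10,  x_{15} = 5,  x_{16} = 21,  x_{17} = 12,  x_{18} = 24,  x_{19} = 16,  x_{20} = 20,  x_{21} = 12,  x_{22} = 21,  x_{23} = 4,  x_{24} = 21,  x_{25} = 9,  x_{26} = 12,  x_{27} = 17,  x_{28} = 17,  x_{29} = 3,  x_{30} = 5.
The sequence repeats with period 28.
(210 - 1) mod 28 = 13, so x_{210} = x_{14} = 10.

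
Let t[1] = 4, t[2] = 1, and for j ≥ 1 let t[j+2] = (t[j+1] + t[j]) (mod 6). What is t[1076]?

3

We have t[1] = 4, t[2] = 1, t[3] = 5, t[4] = 0, t[5] = 5, t[6] = 5, t[7] = 4, t[8] = 3, t[9] = 1, t[10] = 4, t[11] = 5, t[12] = 3, t[13] = 2, t[14] = 5, t[15] = 1, t[16] = 0, t[17] = 1, t[18] = 1, t[19] = 2, t[20] = 3, t[21] = 5, t[22] = 2, t[23] = 1, t[24] = 3, t[25] = 4, t[26] = 1.
The sequence repeats with period 24.
So t[1076] = t[1 + ((1076-1) mod 24)] = t[20] = 3.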